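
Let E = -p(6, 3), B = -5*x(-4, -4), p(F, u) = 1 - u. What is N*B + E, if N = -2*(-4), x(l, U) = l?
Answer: 162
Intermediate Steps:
B = 20 (B = -5*(-4) = 20)
N = 8
E = 2 (E = -(1 - 1*3) = -(1 - 3) = -1*(-2) = 2)
N*B + E = 8*20 + 2 = 160 + 2 = 162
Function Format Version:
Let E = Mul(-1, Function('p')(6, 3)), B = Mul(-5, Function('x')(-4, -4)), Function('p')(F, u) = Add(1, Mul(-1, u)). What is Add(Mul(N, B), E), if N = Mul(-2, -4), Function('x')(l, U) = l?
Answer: 162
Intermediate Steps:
B = 20 (B = Mul(-5, -4) = 20)
N = 8
E = 2 (E = Mul(-1, Add(1, Mul(-1, 3))) = Mul(-1, Add(1, -3)) = Mul(-1, -2) = 2)
Add(Mul(N, B), E) = Add(Mul(8, 20), 2) = Add(160, 2) = 162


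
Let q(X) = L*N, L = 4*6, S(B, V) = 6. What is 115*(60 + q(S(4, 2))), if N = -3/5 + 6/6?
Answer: 8004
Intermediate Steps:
N = ⅖ (N = -3*⅕ + 6*(⅙) = -⅗ + 1 = ⅖ ≈ 0.40000)
L = 24
q(X) = 48/5 (q(X) = 24*(⅖) = 48/5)
115*(60 + q(S(4, 2))) = 115*(60 + 48/5) = 115*(348/5) = 8004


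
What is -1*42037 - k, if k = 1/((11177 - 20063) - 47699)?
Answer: -2378663644/56585 ≈ -42037.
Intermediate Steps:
k = -1/56585 (k = 1/(-8886 - 47699) = 1/(-56585) = -1/56585 ≈ -1.7673e-5)
-1*42037 - k = -1*42037 - 1*(-1/56585) = -42037 + 1/56585 = -2378663644/56585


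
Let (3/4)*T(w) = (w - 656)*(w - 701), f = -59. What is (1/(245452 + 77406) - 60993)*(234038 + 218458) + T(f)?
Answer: -13365528903206392/484287 ≈ -2.7598e+10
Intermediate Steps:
T(w) = 4*(-701 + w)*(-656 + w)/3 (T(w) = 4*((w - 656)*(w - 701))/3 = 4*((-656 + w)*(-701 + w))/3 = 4*((-701 + w)*(-656 + w))/3 = 4*(-701 + w)*(-656 + w)/3)
(1/(245452 + 77406) - 60993)*(234038 + 218458) + T(f) = (1/(245452 + 77406) - 60993)*(234038 + 218458) + (1839424/3 - 5428/3*(-59) + (4/3)*(-59)²) = (1/322858 - 60993)*452496 + (1839424/3 + 320252/3 + (4/3)*3481) = (1/322858 - 60993)*452496 + (1839424/3 + 320252/3 + 13924/3) = -19692077993/322858*452496 + 2173600/3 = -4455293261760264/161429 + 2173600/3 = -13365528903206392/484287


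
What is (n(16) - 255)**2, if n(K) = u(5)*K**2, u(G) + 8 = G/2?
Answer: 2765569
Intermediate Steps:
u(G) = -8 + G/2
n(K) = -11*K**2/2 (n(K) = (-8 + (1/2)*5)*K**2 = (-8 + 5/2)*K**2 = -11*K**2/2)
(n(16) - 255)**2 = (-11/2*16**2 - 255)**2 = (-11/2*256 - 255)**2 = (-1408 - 255)**2 = (-1663)**2 = 2765569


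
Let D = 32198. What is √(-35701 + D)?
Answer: I*√3503 ≈ 59.186*I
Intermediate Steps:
√(-35701 + D) = √(-35701 + 32198) = √(-3503) = I*√3503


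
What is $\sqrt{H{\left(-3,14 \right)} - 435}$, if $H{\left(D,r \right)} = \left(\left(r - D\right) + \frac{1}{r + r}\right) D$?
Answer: $\frac{i \sqrt{95277}}{14} \approx 22.048 i$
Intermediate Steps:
$H{\left(D,r \right)} = D \left(r + \frac{1}{2 r} - D\right)$ ($H{\left(D,r \right)} = \left(\left(r - D\right) + \frac{1}{2 r}\right) D = \left(r + \frac{1}{2 r} - D\right) D = D \left(r + \frac{1}{2 r} - D\right)$)
$\sqrt{H{\left(-3,14 \right)} - 435} = \sqrt{\left(- \left(-3\right)^{2} - 42 + \frac{1}{2} \left(-3\right) \frac{1}{14}\right) - 435} = \sqrt{\left(\left(-1\right) 9 - 42 + \frac{1}{2} \left(-3\right) \frac{1}{14}\right) - 435} = \sqrt{\left(-9 - 42 - \frac{3}{28}\right) - 435} = \sqrt{- \frac{1431}{28} - 435} = \sqrt{- \frac{13611}{28}} = \frac{i \sqrt{95277}}{14}$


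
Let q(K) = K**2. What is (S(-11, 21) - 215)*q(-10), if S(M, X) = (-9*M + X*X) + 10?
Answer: 33500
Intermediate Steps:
S(M, X) = 10 + X**2 - 9*M (S(M, X) = (-9*M + X**2) + 10 = (X**2 - 9*M) + 10 = 10 + X**2 - 9*M)
(S(-11, 21) - 215)*q(-10) = ((10 + 21**2 - 9*(-11)) - 215)*(-10)**2 = ((10 + 441 + 99) - 215)*100 = (550 - 215)*100 = 335*100 = 33500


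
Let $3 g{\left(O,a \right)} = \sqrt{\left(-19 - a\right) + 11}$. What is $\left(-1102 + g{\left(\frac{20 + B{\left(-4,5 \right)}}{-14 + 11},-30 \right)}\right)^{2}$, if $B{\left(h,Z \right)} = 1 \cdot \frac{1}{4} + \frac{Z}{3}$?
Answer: $\frac{\left(3306 - \sqrt{22}\right)^{2}}{9} \approx 1.211 \cdot 10^{6}$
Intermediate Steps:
$B{\left(h,Z \right)} = \frac{1}{4} + \frac{Z}{3}$ ($B{\left(h,Z \right)} = 1 \cdot \frac{1}{4} + Z \frac{1}{3} = \frac{1}{4} + \frac{Z}{3}$)
$g{\left(O,a \right)} = \frac{\sqrt{-8 - a}}{3}$ ($g{\left(O,a \right)} = \frac{\sqrt{\left(-19 - a\right) + 11}}{3} = \frac{\sqrt{-8 - a}}{3}$)
$\left(-1102 + g{\left(\frac{20 + B{\left(-4,5 \right)}}{-14 + 11},-30 \right)}\right)^{2} = \left(-1102 + \frac{\sqrt{-8 - -30}}{3}\right)^{2} = \left(-1102 + \frac{\sqrt{-8 + 30}}{3}\right)^{2} = \left(-1102 + \frac{\sqrt{22}}{3}\right)^{2}$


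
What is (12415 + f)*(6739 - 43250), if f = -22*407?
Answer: -126364571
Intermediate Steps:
f = -8954
(12415 + f)*(6739 - 43250) = (12415 - 8954)*(6739 - 43250) = 3461*(-36511) = -126364571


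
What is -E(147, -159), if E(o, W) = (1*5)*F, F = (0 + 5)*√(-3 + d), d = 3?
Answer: 0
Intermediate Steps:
F = 0 (F = (0 + 5)*√(-3 + 3) = 5*√0 = 5*0 = 0)
E(o, W) = 0 (E(o, W) = (1*5)*0 = 5*0 = 0)
-E(147, -159) = -1*0 = 0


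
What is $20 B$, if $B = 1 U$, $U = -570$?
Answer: $-11400$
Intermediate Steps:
$B = -570$ ($B = 1 \left(-570\right) = -570$)
$20 B = 20 \left(-570\right) = -11400$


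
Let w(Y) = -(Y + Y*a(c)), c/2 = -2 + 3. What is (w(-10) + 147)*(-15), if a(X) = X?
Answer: -2655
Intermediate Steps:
c = 2 (c = 2*(-2 + 3) = 2*1 = 2)
w(Y) = -3*Y (w(Y) = -(Y + Y*2) = -(Y + 2*Y) = -3*Y)
(w(-10) + 147)*(-15) = (-3*(-10) + 147)*(-15) = (30 + 147)*(-15) = 177*(-15) = -2655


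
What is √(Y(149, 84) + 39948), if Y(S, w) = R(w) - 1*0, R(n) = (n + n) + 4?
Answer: 2*√10030 ≈ 200.30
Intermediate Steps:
R(n) = 4 + 2*n (R(n) = 2*n + 4 = 4 + 2*n)
Y(S, w) = 4 + 2*w (Y(S, w) = (4 + 2*w) - 1*0 = (4 + 2*w) + 0 = 4 + 2*w)
√(Y(149, 84) + 39948) = √((4 + 2*84) + 39948) = √((4 + 168) + 39948) = √(172 + 39948) = √40120 = 2*√10030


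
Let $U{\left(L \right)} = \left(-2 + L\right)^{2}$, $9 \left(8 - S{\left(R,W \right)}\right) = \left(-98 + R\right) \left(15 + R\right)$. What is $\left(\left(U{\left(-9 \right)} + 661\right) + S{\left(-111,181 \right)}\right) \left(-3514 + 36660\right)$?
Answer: $- \frac{143124428}{3} \approx -4.7708 \cdot 10^{7}$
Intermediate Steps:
$S{\left(R,W \right)} = 8 - \frac{\left(-98 + R\right) \left(15 + R\right)}{9}$
$\left(\left(U{\left(-9 \right)} + 661\right) + S{\left(-111,181 \right)}\right) \left(-3514 + 36660\right) = \left(\left(\left(-2 - 9\right)^{2} + 661\right) + \left(\frac{514}{3} - \frac{\left(-111\right)^{2}}{9} + \frac{83}{9} \left(-111\right)\right)\right) \left(-3514 + 36660\right) = \left(\left(\left(-11\right)^{2} + 661\right) - \frac{6664}{3}\right) 33146 = \left(\left(121 + 661\right) - \frac{6664}{3}\right) 33146 = \left(782 - \frac{6664}{3}\right) 33146 = \left(- \frac{4318}{3}\right) 33146 = - \frac{143124428}{3}$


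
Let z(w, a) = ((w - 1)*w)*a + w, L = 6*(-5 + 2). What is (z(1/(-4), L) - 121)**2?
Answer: 1030225/64 ≈ 16097.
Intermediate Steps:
L = -18 (L = 6*(-3) = -18)
z(w, a) = w + a*w*(-1 + w) (z(w, a) = ((-1 + w)*w)*a + w = (w*(-1 + w))*a + w = a*w*(-1 + w) + w = w + a*w*(-1 + w))
(z(1/(-4), L) - 121)**2 = ((1 - 1*(-18) - 18/(-4))/(-4) - 121)**2 = (-(1 + 18 - 18*(-1/4))/4 - 121)**2 = (-(1 + 18 + 9/2)/4 - 121)**2 = (-1/4*47/2 - 121)**2 = (-47/8 - 121)**2 = (-1015/8)**2 = 1030225/64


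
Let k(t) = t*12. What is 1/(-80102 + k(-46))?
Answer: -1/80654 ≈ -1.2399e-5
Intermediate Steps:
k(t) = 12*t
1/(-80102 + k(-46)) = 1/(-80102 + 12*(-46)) = 1/(-80102 - 552) = 1/(-80654) = -1/80654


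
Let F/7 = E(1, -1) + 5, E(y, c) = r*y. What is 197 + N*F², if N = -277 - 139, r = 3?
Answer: -1304379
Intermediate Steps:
E(y, c) = 3*y
F = 56 (F = 7*(3*1 + 5) = 7*(3 + 5) = 7*8 = 56)
N = -416
197 + N*F² = 197 - 416*56² = 197 - 416*3136 = 197 - 1304576 = -1304379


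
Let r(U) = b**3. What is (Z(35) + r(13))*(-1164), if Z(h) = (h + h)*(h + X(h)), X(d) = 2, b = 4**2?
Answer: -7782504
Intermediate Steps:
b = 16
r(U) = 4096 (r(U) = 16**3 = 4096)
Z(h) = 2*h*(2 + h) (Z(h) = (h + h)*(h + 2) = (2*h)*(2 + h) = 2*h*(2 + h))
(Z(35) + r(13))*(-1164) = (2*35*(2 + 35) + 4096)*(-1164) = (2*35*37 + 4096)*(-1164) = (2590 + 4096)*(-1164) = 6686*(-1164) = -7782504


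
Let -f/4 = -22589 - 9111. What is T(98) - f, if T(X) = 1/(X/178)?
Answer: -6213111/49 ≈ -1.2680e+5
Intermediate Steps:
T(X) = 178/X (T(X) = 1/(X*(1/178)) = 1/(X/178) = 178/X)
f = 126800 (f = -4*(-22589 - 9111) = -4*(-31700) = 126800)
T(98) - f = 178/98 - 1*126800 = 178*(1/98) - 126800 = 89/49 - 126800 = -6213111/49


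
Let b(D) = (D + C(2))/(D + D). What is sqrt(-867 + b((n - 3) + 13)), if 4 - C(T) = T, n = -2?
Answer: I*sqrt(13862)/4 ≈ 29.434*I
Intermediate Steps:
C(T) = 4 - T
b(D) = (2 + D)/(2*D) (b(D) = (D + (4 - 1*2))/(D + D) = (D + (4 - 2))/((2*D)) = (D + 2)*(1/(2*D)) = (2 + D)*(1/(2*D)) = (2 + D)/(2*D))
sqrt(-867 + b((n - 3) + 13)) = sqrt(-867 + (2 + ((-2 - 3) + 13))/(2*((-2 - 3) + 13))) = sqrt(-867 + (2 + (-5 + 13))/(2*(-5 + 13))) = sqrt(-867 + (1/2)*(2 + 8)/8) = sqrt(-867 + (1/2)*(1/8)*10) = sqrt(-867 + 5/8) = sqrt(-6931/8) = I*sqrt(13862)/4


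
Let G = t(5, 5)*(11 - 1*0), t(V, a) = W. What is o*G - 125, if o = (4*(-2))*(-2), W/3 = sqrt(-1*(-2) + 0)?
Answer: -125 + 528*sqrt(2) ≈ 621.71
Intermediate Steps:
W = 3*sqrt(2) (W = 3*sqrt(-1*(-2) + 0) = 3*sqrt(2 + 0) = 3*sqrt(2) ≈ 4.2426)
t(V, a) = 3*sqrt(2)
G = 33*sqrt(2) (G = (3*sqrt(2))*(11 - 1*0) = (3*sqrt(2))*(11 + 0) = (3*sqrt(2))*11 = 33*sqrt(2) ≈ 46.669)
o = 16 (o = -8*(-2) = 16)
o*G - 125 = 16*(33*sqrt(2)) - 125 = 528*sqrt(2) - 125 = -125 + 528*sqrt(2)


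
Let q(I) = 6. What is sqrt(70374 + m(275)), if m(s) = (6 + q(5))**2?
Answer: sqrt(70518) ≈ 265.55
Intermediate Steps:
m(s) = 144 (m(s) = (6 + 6)**2 = 12**2 = 144)
sqrt(70374 + m(275)) = sqrt(70374 + 144) = sqrt(70518)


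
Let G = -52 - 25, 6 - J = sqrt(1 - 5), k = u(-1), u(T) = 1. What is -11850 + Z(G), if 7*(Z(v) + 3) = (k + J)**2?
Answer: -82926/7 - 4*I ≈ -11847.0 - 4.0*I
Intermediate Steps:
k = 1
J = 6 - 2*I (J = 6 - sqrt(1 - 5) = 6 - sqrt(-4) = 6 - 2*I ≈ 6.0 - 2.0*I)
G = -77
Z(v) = -3 + (7 - 2*I)**2/7 (Z(v) = -3 + (1 + (6 - 2*I))**2/7 = -3 + (7 - 2*I)**2/7)
-11850 + Z(G) = -11850 + (24/7 - 4*I) = -82926/7 - 4*I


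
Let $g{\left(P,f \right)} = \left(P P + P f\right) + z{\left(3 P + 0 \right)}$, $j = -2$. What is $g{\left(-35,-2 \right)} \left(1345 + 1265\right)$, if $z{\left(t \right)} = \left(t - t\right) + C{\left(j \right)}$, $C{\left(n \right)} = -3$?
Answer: $3372120$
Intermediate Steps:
$z{\left(t \right)} = -3$ ($z{\left(t \right)} = \left(t - t\right) - 3 = 0 - 3 = -3$)
$g{\left(P,f \right)} = -3 + P^{2} + P f$ ($g{\left(P,f \right)} = \left(P P + P f\right) - 3 = \left(P^{2} + P f\right) - 3 = -3 + P^{2} + P f$)
$g{\left(-35,-2 \right)} \left(1345 + 1265\right) = \left(-3 + \left(-35\right)^{2} - -70\right) \left(1345 + 1265\right) = \left(-3 + 1225 + 70\right) 2610 = 1292 \cdot 2610 = 3372120$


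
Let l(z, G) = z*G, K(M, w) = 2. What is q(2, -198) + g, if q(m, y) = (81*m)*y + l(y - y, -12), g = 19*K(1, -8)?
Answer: -32038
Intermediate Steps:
g = 38 (g = 19*2 = 38)
l(z, G) = G*z
q(m, y) = 81*m*y (q(m, y) = (81*m)*y - 12*(y - y) = 81*m*y - 12*0 = 81*m*y + 0 = 81*m*y)
q(2, -198) + g = 81*2*(-198) + 38 = -32076 + 38 = -32038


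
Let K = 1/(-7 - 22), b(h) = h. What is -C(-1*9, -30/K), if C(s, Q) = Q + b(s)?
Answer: -861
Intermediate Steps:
K = -1/29 (K = 1/(-29) = -1/29 ≈ -0.034483)
C(s, Q) = Q + s
-C(-1*9, -30/K) = -(-30/(-1/29) - 1*9) = -(-30*(-29) - 9) = -(870 - 9) = -1*861 = -861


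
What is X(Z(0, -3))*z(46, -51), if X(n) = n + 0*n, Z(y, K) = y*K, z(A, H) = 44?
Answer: 0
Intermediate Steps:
Z(y, K) = K*y
X(n) = n (X(n) = n + 0 = n)
X(Z(0, -3))*z(46, -51) = -3*0*44 = 0*44 = 0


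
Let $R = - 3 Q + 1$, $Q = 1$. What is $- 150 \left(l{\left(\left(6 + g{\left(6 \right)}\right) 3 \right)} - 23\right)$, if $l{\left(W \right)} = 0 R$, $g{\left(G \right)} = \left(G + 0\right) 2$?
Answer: $3450$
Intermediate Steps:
$R = -2$ ($R = \left(-3\right) 1 + 1 = -3 + 1 = -2$)
$g{\left(G \right)} = 2 G$ ($g{\left(G \right)} = G 2 = 2 G$)
$l{\left(W \right)} = 0$ ($l{\left(W \right)} = 0 \left(-2\right) = 0$)
$- 150 \left(l{\left(\left(6 + g{\left(6 \right)}\right) 3 \right)} - 23\right) = - 150 \left(0 - 23\right) = \left(-150\right) \left(-23\right) = 3450$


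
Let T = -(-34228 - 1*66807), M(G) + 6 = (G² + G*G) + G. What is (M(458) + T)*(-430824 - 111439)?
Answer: -282527156945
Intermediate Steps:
M(G) = -6 + G + 2*G² (M(G) = -6 + ((G² + G*G) + G) = -6 + ((G² + G²) + G) = -6 + (2*G² + G) = -6 + (G + 2*G²) = -6 + G + 2*G²)
T = 101035 (T = -(-34228 - 66807) = -1*(-101035) = 101035)
(M(458) + T)*(-430824 - 111439) = ((-6 + 458 + 2*458²) + 101035)*(-430824 - 111439) = ((-6 + 458 + 2*209764) + 101035)*(-542263) = ((-6 + 458 + 419528) + 101035)*(-542263) = (419980 + 101035)*(-542263) = 521015*(-542263) = -282527156945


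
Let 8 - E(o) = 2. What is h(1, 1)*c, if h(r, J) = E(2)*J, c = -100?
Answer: -600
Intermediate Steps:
E(o) = 6 (E(o) = 8 - 1*2 = 8 - 2 = 6)
h(r, J) = 6*J
h(1, 1)*c = (6*1)*(-100) = 6*(-100) = -600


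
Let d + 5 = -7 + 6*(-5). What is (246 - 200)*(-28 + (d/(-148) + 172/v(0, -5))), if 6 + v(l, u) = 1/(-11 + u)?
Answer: -9259685/3589 ≈ -2580.0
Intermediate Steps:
d = -42 (d = -5 + (-7 + 6*(-5)) = -5 + (-7 - 30) = -5 - 37 = -42)
v(l, u) = -6 + 1/(-11 + u)
(246 - 200)*(-28 + (d/(-148) + 172/v(0, -5))) = (246 - 200)*(-28 + (-42/(-148) + 172/(((67 - 6*(-5))/(-11 - 5))))) = 46*(-28 + (-42*(-1/148) + 172/(((67 + 30)/(-16))))) = 46*(-28 + (21/74 + 172/((-1/16*97)))) = 46*(-28 + (21/74 + 172/(-97/16))) = 46*(-28 + (21/74 + 172*(-16/97))) = 46*(-28 + (21/74 - 2752/97)) = 46*(-28 - 201611/7178) = 46*(-402595/7178) = -9259685/3589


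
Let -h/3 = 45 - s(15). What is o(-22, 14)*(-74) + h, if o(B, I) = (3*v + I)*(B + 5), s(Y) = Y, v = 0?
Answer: 17522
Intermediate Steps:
o(B, I) = I*(5 + B) (o(B, I) = (3*0 + I)*(B + 5) = (0 + I)*(5 + B) = I*(5 + B))
h = -90 (h = -3*(45 - 1*15) = -3*(45 - 15) = -3*30 = -90)
o(-22, 14)*(-74) + h = (14*(5 - 22))*(-74) - 90 = (14*(-17))*(-74) - 90 = -238*(-74) - 90 = 17612 - 90 = 17522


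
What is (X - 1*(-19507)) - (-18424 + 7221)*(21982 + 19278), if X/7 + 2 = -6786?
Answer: 462207771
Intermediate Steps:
X = -47516 (X = -14 + 7*(-6786) = -14 - 47502 = -47516)
(X - 1*(-19507)) - (-18424 + 7221)*(21982 + 19278) = (-47516 - 1*(-19507)) - (-18424 + 7221)*(21982 + 19278) = (-47516 + 19507) - (-11203)*41260 = -28009 - 1*(-462235780) = -28009 + 462235780 = 462207771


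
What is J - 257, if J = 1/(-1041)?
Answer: -267538/1041 ≈ -257.00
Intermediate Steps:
J = -1/1041 ≈ -0.00096061
J - 257 = -1/1041 - 257 = -267538/1041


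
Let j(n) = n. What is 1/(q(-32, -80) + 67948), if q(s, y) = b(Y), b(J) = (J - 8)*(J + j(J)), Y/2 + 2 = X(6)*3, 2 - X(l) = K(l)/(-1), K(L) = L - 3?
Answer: 1/68884 ≈ 1.4517e-5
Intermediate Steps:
K(L) = -3 + L
X(l) = -1 + l (X(l) = 2 - (-3 + l)/(-1) = 2 - (-3 + l)*(-1) = 2 - (3 - l) = 2 + (-3 + l) = -1 + l)
Y = 26 (Y = -4 + 2*((-1 + 6)*3) = -4 + 2*(5*3) = -4 + 2*15 = -4 + 30 = 26)
b(J) = 2*J*(-8 + J) (b(J) = (J - 8)*(J + J) = (-8 + J)*(2*J) = 2*J*(-8 + J))
q(s, y) = 936 (q(s, y) = 2*26*(-8 + 26) = 2*26*18 = 936)
1/(q(-32, -80) + 67948) = 1/(936 + 67948) = 1/68884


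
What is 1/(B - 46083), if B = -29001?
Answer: -1/75084 ≈ -1.3318e-5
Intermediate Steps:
1/(B - 46083) = 1/(-29001 - 46083) = 1/(-75084) = -1/75084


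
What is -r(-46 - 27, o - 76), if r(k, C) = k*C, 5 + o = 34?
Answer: -3431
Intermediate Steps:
o = 29 (o = -5 + 34 = 29)
r(k, C) = C*k
-r(-46 - 27, o - 76) = -(29 - 76)*(-46 - 27) = -(-47)*(-73) = -1*3431 = -3431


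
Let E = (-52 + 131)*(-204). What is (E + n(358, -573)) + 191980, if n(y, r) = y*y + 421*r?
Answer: 62795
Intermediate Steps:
E = -16116 (E = 79*(-204) = -16116)
n(y, r) = y² + 421*r
(E + n(358, -573)) + 191980 = (-16116 + (358² + 421*(-573))) + 191980 = (-16116 + (128164 - 241233)) + 191980 = (-16116 - 113069) + 191980 = -129185 + 191980 = 62795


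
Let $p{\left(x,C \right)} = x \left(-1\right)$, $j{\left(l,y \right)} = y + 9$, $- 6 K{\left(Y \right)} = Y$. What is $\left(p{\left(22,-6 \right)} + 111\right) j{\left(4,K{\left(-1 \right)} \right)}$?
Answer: $\frac{4895}{6} \approx 815.83$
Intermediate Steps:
$K{\left(Y \right)} = - \frac{Y}{6}$
$j{\left(l,y \right)} = 9 + y$
$p{\left(x,C \right)} = - x$
$\left(p{\left(22,-6 \right)} + 111\right) j{\left(4,K{\left(-1 \right)} \right)} = \left(\left(-1\right) 22 + 111\right) \left(9 - - \frac{1}{6}\right) = \left(-22 + 111\right) \left(9 + \frac{1}{6}\right) = 89 \cdot \frac{55}{6} = \frac{4895}{6}$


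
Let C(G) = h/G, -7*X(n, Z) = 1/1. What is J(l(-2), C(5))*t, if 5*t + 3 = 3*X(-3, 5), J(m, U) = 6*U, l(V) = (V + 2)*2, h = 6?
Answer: -864/175 ≈ -4.9371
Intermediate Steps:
X(n, Z) = -⅐ (X(n, Z) = -⅐/1 = -⅐*1 = -⅐)
C(G) = 6/G
l(V) = 4 + 2*V (l(V) = (2 + V)*2 = 4 + 2*V)
t = -24/35 (t = -⅗ + (3*(-⅐))/5 = -⅗ + (⅕)*(-3/7) = -⅗ - 3/35 = -24/35 ≈ -0.68571)
J(l(-2), C(5))*t = (6*(6/5))*(-24/35) = (36/5)*(-24/35) = -864/175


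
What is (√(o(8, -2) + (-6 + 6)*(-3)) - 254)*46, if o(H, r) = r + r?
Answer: -11684 + 92*I ≈ -11684.0 + 92.0*I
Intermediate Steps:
o(H, r) = 2*r
(√(o(8, -2) + (-6 + 6)*(-3)) - 254)*46 = (√(2*(-2) + (-6 + 6)*(-3)) - 254)*46 = (√(-4 + 0*(-3)) - 254)*46 = (√(-4 + 0) - 254)*46 = (√(-4) - 254)*46 = (2*I - 254)*46 = (-254 + 2*I)*46 = -11684 + 92*I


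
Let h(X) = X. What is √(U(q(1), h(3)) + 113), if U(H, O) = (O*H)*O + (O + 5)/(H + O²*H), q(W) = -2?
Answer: √2365/5 ≈ 9.7263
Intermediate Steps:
U(H, O) = H*O² + (5 + O)/(H + H*O²) (U(H, O) = (H*O)*O + (5 + O)/(H + H*O²) = H*O² + (5 + O)/(H + H*O²))
√(U(q(1), h(3)) + 113) = √((5 + 3 + (-2)²*3² + (-2)²*3⁴)/((-2)*(1 + 3²)) + 113) = √(-(5 + 3 + 4*9 + 4*81)/(2*(1 + 9)) + 113) = √(-½*(5 + 3 + 36 + 324)/10 + 113) = √(-½*⅒*368 + 113) = √(-92/5 + 113) = √(473/5) = √2365/5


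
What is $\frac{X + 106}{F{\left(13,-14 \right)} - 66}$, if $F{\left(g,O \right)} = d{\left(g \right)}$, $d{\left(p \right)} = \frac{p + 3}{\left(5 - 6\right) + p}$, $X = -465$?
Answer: $\frac{1077}{194} \approx 5.5515$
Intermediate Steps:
$d{\left(p \right)} = \frac{3 + p}{-1 + p}$ ($d{\left(p \right)} = \frac{3 + p}{\left(5 - 6\right) + p} = \frac{3 + p}{-1 + p}$)
$F{\left(g,O \right)} = \frac{3 + g}{-1 + g}$
$\frac{X + 106}{F{\left(13,-14 \right)} - 66} = \frac{-465 + 106}{\frac{3 + 13}{-1 + 13} - 66} = - \frac{359}{\frac{1}{12} \cdot 16 - 66} = - \frac{359}{\frac{4}{3} - 66} = - \frac{359}{- \frac{194}{3}} = \left(-359\right) \left(- \frac{3}{194}\right) = \frac{1077}{194}$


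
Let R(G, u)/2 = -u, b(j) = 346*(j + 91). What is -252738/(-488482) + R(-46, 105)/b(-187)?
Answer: 708127219/1352118176 ≈ 0.52372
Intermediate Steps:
b(j) = 31486 + 346*j (b(j) = 346*(91 + j) = 31486 + 346*j)
R(G, u) = -2*u (R(G, u) = 2*(-u) = -2*u)
-252738/(-488482) + R(-46, 105)/b(-187) = -252738/(-488482) + (-2*105)/(31486 + 346*(-187)) = -252738*(-1/488482) - 210/(31486 - 64702) = 126369/244241 - 210/(-33216) = 126369/244241 - 210*(-1/33216) = 126369/244241 + 35/5536 = 708127219/1352118176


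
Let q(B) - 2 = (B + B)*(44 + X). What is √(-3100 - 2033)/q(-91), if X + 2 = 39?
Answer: -I*√5133/14740 ≈ -0.0048606*I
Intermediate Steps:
X = 37 (X = -2 + 39 = 37)
q(B) = 2 + 162*B (q(B) = 2 + (B + B)*(44 + 37) = 2 + (2*B)*81 = 2 + 162*B)
√(-3100 - 2033)/q(-91) = √(-3100 - 2033)/(2 + 162*(-91)) = √(-5133)/(2 - 14742) = (I*√5133)/(-14740) = (I*√5133)*(-1/14740) = -I*√5133/14740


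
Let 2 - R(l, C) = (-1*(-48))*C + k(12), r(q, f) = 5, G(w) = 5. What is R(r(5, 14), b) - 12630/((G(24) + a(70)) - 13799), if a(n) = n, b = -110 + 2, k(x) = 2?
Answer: 35578923/6862 ≈ 5184.9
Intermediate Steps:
b = -108
R(l, C) = -48*C (R(l, C) = 2 - ((-1*(-48))*C + 2) = 2 - (48*C + 2) = 2 - (2 + 48*C) = 2 + (-2 - 48*C) = -48*C)
R(r(5, 14), b) - 12630/((G(24) + a(70)) - 13799) = -48*(-108) - 12630/((5 + 70) - 13799) = 5184 - 12630/(75 - 13799) = 5184 - 12630/(-13724) = 5184 - 12630*(-1/13724) = 5184 + 6315/6862 = 35578923/6862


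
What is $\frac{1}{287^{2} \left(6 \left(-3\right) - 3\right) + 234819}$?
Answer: $- \frac{1}{1494930} \approx -6.6893 \cdot 10^{-7}$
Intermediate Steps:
$\frac{1}{287^{2} \left(6 \left(-3\right) - 3\right) + 234819} = \frac{1}{82369 \left(-18 - 3\right) + 234819} = \frac{1}{82369 \left(-21\right) + 234819} = \frac{1}{-1729749 + 234819} = \frac{1}{-1494930} = - \frac{1}{1494930}$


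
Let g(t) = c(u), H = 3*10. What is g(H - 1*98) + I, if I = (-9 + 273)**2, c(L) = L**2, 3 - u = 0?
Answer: 69705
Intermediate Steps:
u = 3 (u = 3 - 1*0 = 3 + 0 = 3)
H = 30
g(t) = 9 (g(t) = 3**2 = 9)
I = 69696 (I = 264**2 = 69696)
g(H - 1*98) + I = 9 + 69696 = 69705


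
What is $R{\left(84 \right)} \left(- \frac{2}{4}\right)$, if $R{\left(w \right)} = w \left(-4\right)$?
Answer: $168$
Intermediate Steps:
$R{\left(w \right)} = - 4 w$
$R{\left(84 \right)} \left(- \frac{2}{4}\right) = \left(-4\right) 84 \left(- \frac{2}{4}\right) = - 336 \left(\left(-2\right) \frac{1}{4}\right) = \left(-336\right) \left(- \frac{1}{2}\right) = 168$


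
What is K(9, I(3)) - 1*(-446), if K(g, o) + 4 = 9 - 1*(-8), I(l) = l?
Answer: 459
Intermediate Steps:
K(g, o) = 13 (K(g, o) = -4 + (9 - 1*(-8)) = -4 + (9 + 8) = -4 + 17 = 13)
K(9, I(3)) - 1*(-446) = 13 - 1*(-446) = 13 + 446 = 459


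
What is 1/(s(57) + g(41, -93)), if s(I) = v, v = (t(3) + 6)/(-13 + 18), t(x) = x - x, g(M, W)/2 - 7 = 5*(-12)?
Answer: -5/524 ≈ -0.0095420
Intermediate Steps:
g(M, W) = -106 (g(M, W) = 14 + 2*(5*(-12)) = 14 + 2*(-60) = 14 - 120 = -106)
t(x) = 0
v = 6/5 (v = (0 + 6)/(-13 + 18) = 6/5 ≈ 1.2000)
s(I) = 6/5
1/(s(57) + g(41, -93)) = 1/(6/5 - 106) = 1/(-524/5) = -5/524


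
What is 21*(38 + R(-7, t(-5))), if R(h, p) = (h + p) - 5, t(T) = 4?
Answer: 630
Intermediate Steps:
R(h, p) = -5 + h + p
21*(38 + R(-7, t(-5))) = 21*(38 + (-5 - 7 + 4)) = 21*(38 - 8) = 21*30 = 630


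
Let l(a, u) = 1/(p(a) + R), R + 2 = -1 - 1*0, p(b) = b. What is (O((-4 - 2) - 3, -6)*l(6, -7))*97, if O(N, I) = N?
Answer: -291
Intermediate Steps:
R = -3 (R = -2 + (-1 - 1*0) = -2 + (-1 + 0) = -2 - 1 = -3)
l(a, u) = 1/(-3 + a) (l(a, u) = 1/(a - 3) = 1/(-3 + a))
(O((-4 - 2) - 3, -6)*l(6, -7))*97 = (((-4 - 2) - 3)/(-3 + 6))*97 = ((-6 - 3)/3)*97 = -9*⅓*97 = -3*97 = -291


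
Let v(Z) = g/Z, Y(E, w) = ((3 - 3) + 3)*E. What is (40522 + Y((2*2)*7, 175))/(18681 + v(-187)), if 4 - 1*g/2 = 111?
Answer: 7593322/3493561 ≈ 2.1735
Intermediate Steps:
g = -214 (g = 8 - 2*111 = 8 - 222 = -214)
Y(E, w) = 3*E (Y(E, w) = (0 + 3)*E = 3*E)
v(Z) = -214/Z
(40522 + Y((2*2)*7, 175))/(18681 + v(-187)) = (40522 + 3*((2*2)*7))/(18681 - 214/(-187)) = (40522 + 3*(4*7))/(18681 - 214*(-1/187)) = (40522 + 3*28)/(18681 + 214/187) = (40522 + 84)/(3493561/187) = 40606*(187/3493561) = 7593322/3493561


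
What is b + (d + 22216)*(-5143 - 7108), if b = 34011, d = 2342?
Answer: -300826047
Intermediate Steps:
b + (d + 22216)*(-5143 - 7108) = 34011 + (2342 + 22216)*(-5143 - 7108) = 34011 + 24558*(-12251) = 34011 - 300860058 = -300826047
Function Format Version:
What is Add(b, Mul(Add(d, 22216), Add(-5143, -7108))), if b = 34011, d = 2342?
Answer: -300826047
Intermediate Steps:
Add(b, Mul(Add(d, 22216), Add(-5143, -7108))) = Add(34011, Mul(Add(2342, 22216), Add(-5143, -7108))) = Add(34011, Mul(24558, -12251)) = Add(34011, -300860058) = -300826047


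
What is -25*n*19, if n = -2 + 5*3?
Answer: -6175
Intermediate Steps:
n = 13 (n = -2 + 15 = 13)
-25*n*19 = -25*13*19 = -325*19 = -6175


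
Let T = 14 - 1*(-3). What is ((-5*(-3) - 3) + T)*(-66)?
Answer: -1914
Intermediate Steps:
T = 17 (T = 14 + 3 = 17)
((-5*(-3) - 3) + T)*(-66) = ((-5*(-3) - 3) + 17)*(-66) = ((15 - 3) + 17)*(-66) = (12 + 17)*(-66) = 29*(-66) = -1914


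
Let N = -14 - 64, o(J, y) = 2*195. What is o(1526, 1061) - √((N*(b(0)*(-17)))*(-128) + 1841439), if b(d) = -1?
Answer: 390 - 3*√223463 ≈ -1028.2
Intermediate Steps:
o(J, y) = 390
N = -78
o(1526, 1061) - √((N*(b(0)*(-17)))*(-128) + 1841439) = 390 - √(-(-78)*(-17)*(-128) + 1841439) = 390 - √(-78*17*(-128) + 1841439) = 390 - √(-1326*(-128) + 1841439) = 390 - √(169728 + 1841439) = 390 - √2011167 = 390 - 3*√223463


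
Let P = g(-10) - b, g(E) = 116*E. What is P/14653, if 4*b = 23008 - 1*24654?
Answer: -1497/29306 ≈ -0.051082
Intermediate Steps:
b = -823/2 (b = (23008 - 1*24654)/4 = (23008 - 24654)/4 = (1/4)*(-1646) = -823/2 ≈ -411.50)
P = -1497/2 (P = 116*(-10) - 1*(-823/2) = -1160 + 823/2 = -1497/2 ≈ -748.50)
P/14653 = -1497/2/14653 = -1497/2*1/14653 = -1497/29306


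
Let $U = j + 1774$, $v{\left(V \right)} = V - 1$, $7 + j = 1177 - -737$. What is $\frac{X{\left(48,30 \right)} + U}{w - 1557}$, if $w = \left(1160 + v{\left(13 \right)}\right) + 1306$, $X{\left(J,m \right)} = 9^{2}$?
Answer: $\frac{1254}{307} \approx 4.0847$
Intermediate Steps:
$j = 1907$ ($j = -7 + \left(1177 - -737\right) = -7 + \left(1177 + 737\right) = -7 + 1914 = 1907$)
$v{\left(V \right)} = -1 + V$ ($v{\left(V \right)} = V - 1 = -1 + V$)
$U = 3681$ ($U = 1907 + 1774 = 3681$)
$X{\left(J,m \right)} = 81$
$w = 2478$ ($w = \left(1160 + \left(-1 + 13\right)\right) + 1306 = \left(1160 + 12\right) + 1306 = 1172 + 1306 = 2478$)
$\frac{X{\left(48,30 \right)} + U}{w - 1557} = \frac{81 + 3681}{2478 - 1557} = \frac{3762}{921} = 3762 \cdot \frac{1}{921} = \frac{1254}{307}$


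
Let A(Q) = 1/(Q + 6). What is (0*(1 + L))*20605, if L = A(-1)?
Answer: 0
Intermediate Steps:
A(Q) = 1/(6 + Q)
L = ⅕ (L = 1/(6 - 1) = 1/5 = ⅕ ≈ 0.20000)
(0*(1 + L))*20605 = (0*(1 + ⅕))*20605 = (0*(6/5))*20605 = 0*20605 = 0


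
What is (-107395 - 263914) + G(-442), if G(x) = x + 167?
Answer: -371584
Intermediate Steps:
G(x) = 167 + x
(-107395 - 263914) + G(-442) = (-107395 - 263914) + (167 - 442) = -371309 - 275 = -371584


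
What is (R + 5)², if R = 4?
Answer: 81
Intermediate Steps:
(R + 5)² = (4 + 5)² = 9² = 81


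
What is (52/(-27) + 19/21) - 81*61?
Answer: -934042/189 ≈ -4942.0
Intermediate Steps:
(52/(-27) + 19/21) - 81*61 = (52*(-1/27) + 19*(1/21)) - 4941 = (-52/27 + 19/21) - 4941 = -193/189 - 4941 = -934042/189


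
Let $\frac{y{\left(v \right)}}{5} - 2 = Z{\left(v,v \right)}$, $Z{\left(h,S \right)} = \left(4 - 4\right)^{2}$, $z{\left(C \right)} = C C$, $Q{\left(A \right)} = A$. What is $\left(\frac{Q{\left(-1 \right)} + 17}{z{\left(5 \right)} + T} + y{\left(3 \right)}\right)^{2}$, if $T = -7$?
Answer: $\frac{9604}{81} \approx 118.57$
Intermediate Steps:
$z{\left(C \right)} = C^{2}$
$Z{\left(h,S \right)} = 0$ ($Z{\left(h,S \right)} = 0^{2} = 0$)
$y{\left(v \right)} = 10$ ($y{\left(v \right)} = 10 + 5 \cdot 0 = 10 + 0 = 10$)
$\left(\frac{Q{\left(-1 \right)} + 17}{z{\left(5 \right)} + T} + y{\left(3 \right)}\right)^{2} = \left(\frac{-1 + 17}{5^{2} - 7} + 10\right)^{2} = \left(\frac{16}{25 - 7} + 10\right)^{2} = \left(\frac{16}{18} + 10\right)^{2} = \left(16 \cdot \frac{1}{18} + 10\right)^{2} = \left(\frac{8}{9} + 10\right)^{2} = \left(\frac{98}{9}\right)^{2} = \frac{9604}{81}$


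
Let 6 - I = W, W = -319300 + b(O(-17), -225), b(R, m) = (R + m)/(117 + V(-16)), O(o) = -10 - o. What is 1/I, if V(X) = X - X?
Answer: 117/37359020 ≈ 3.1318e-6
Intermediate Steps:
V(X) = 0
b(R, m) = R/117 + m/117 (b(R, m) = (R + m)/(117 + 0) = (R + m)/117 = (R + m)*(1/117) = R/117 + m/117)
W = -37358318/117 (W = -319300 + ((-10 - 1*(-17))/117 + (1/117)*(-225)) = -319300 + ((-10 + 17)/117 - 25/13) = -319300 + ((1/117)*7 - 25/13) = -319300 + (7/117 - 25/13) = -319300 - 218/117 = -37358318/117 ≈ -3.1930e+5)
I = 37359020/117 (I = 6 - 1*(-37358318/117) = 6 + 37358318/117 = 37359020/117 ≈ 3.1931e+5)
1/I = 1/(37359020/117) = 117/37359020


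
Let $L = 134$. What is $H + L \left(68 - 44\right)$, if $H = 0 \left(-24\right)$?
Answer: $3216$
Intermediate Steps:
$H = 0$
$H + L \left(68 - 44\right) = 0 + 134 \left(68 - 44\right) = 0 + 134 \cdot 24 = 0 + 3216 = 3216$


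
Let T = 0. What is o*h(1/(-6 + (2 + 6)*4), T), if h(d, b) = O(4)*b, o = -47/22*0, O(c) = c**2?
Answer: 0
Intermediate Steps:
o = 0 (o = -47*1/22*0 = -47/22*0 = 0)
h(d, b) = 16*b (h(d, b) = 4**2*b = 16*b)
o*h(1/(-6 + (2 + 6)*4), T) = 0*(16*0) = 0*0 = 0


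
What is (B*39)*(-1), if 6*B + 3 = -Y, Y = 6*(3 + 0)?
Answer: 273/2 ≈ 136.50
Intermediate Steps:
Y = 18 (Y = 6*3 = 18)
B = -7/2 (B = -½ + (-1*18)/6 = -½ + (⅙)*(-18) = -½ - 3 = -7/2 ≈ -3.5000)
(B*39)*(-1) = -7/2*39*(-1) = -273/2*(-1) = 273/2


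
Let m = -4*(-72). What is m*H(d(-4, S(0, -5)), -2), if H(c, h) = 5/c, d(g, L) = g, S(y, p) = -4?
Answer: -360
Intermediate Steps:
m = 288
m*H(d(-4, S(0, -5)), -2) = 288*(5/(-4)) = 288*(5*(-¼)) = 288*(-5/4) = -360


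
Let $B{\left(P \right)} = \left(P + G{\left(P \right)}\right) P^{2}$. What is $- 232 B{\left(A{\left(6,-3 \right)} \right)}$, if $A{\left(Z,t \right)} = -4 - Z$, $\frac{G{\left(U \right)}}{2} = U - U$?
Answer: $232000$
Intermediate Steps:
$G{\left(U \right)} = 0$ ($G{\left(U \right)} = 2 \left(U - U\right) = 2 \cdot 0 = 0$)
$B{\left(P \right)} = P^{3}$ ($B{\left(P \right)} = \left(P + 0\right) P^{2} = P P^{2} = P^{3}$)
$- 232 B{\left(A{\left(6,-3 \right)} \right)} = - 232 \left(-4 - 6\right)^{3} = - 232 \left(-10\right)^{3} = \left(-232\right) \left(-1000\right) = 232000$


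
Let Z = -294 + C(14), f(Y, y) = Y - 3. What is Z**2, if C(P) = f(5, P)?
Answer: 85264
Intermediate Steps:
f(Y, y) = -3 + Y
C(P) = 2 (C(P) = -3 + 5 = 2)
Z = -292 (Z = -294 + 2 = -292)
Z**2 = (-292)**2 = 85264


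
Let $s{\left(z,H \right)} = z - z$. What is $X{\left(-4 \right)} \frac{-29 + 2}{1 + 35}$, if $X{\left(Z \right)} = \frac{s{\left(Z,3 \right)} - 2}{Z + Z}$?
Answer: $- \frac{3}{16} \approx -0.1875$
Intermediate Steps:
$s{\left(z,H \right)} = 0$
$X{\left(Z \right)} = - \frac{1}{Z}$ ($X{\left(Z \right)} = \frac{0 - 2}{Z + Z} = - \frac{2}{2 Z} = - 2 \frac{1}{2 Z} = - \frac{1}{Z}$)
$X{\left(-4 \right)} \frac{-29 + 2}{1 + 35} = - \frac{1}{-4} \frac{-29 + 2}{1 + 35} = \left(-1\right) \left(- \frac{1}{4}\right) \left(- \frac{27}{36}\right) = \frac{\left(-27\right) \frac{1}{36}}{4} = \frac{1}{4} \left(- \frac{3}{4}\right) = - \frac{3}{16}$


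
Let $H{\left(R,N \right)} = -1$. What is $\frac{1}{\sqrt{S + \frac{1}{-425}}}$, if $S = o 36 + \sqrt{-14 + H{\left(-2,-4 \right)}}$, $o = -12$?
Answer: $\frac{5 \sqrt{17}}{\sqrt{-183601 + 425 i \sqrt{15}}} \approx 0.00021566 - 0.048111 i$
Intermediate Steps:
$S = -432 + i \sqrt{15}$ ($S = \left(-12\right) 36 + \sqrt{-14 - 1} = -432 + \sqrt{-15} = -432 + i \sqrt{15} \approx -432.0 + 3.873 i$)
$\frac{1}{\sqrt{S + \frac{1}{-425}}} = \frac{1}{\sqrt{\left(-432 + i \sqrt{15}\right) + \frac{1}{-425}}} = \frac{1}{\sqrt{\left(-432 + i \sqrt{15}\right) - \frac{1}{425}}} = \frac{1}{\sqrt{- \frac{183601}{425} + i \sqrt{15}}}$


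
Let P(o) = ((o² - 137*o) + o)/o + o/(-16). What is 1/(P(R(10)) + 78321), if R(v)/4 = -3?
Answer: 4/312695 ≈ 1.2792e-5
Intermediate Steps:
R(v) = -12 (R(v) = 4*(-3) = -12)
P(o) = -o/16 + (o² - 136*o)/o (P(o) = (o² - 136*o)/o + o*(-1/16) = (o² - 136*o)/o - o/16 = -o/16 + (o² - 136*o)/o)
1/(P(R(10)) + 78321) = 1/((-136 + (15/16)*(-12)) + 78321) = 1/((-136 - 45/4) + 78321) = 1/(-589/4 + 78321) = 1/(312695/4) = 4/312695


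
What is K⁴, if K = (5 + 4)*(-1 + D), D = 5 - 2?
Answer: 104976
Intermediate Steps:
D = 3
K = 18 (K = (5 + 4)*(-1 + 3) = 9*2 = 18)
K⁴ = 18⁴ = 104976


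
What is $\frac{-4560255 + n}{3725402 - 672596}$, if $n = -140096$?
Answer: $- \frac{4700351}{3052806} \approx -1.5397$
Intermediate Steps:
$\frac{-4560255 + n}{3725402 - 672596} = \frac{-4560255 - 140096}{3725402 - 672596} = - \frac{4700351}{3052806}$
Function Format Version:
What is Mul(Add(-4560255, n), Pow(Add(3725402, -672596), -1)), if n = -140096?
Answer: Rational(-4700351, 3052806) ≈ -1.5397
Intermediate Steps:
Mul(Add(-4560255, n), Pow(Add(3725402, -672596), -1)) = Mul(Add(-4560255, -140096), Pow(Add(3725402, -672596), -1)) = Mul(-4700351, Pow(3052806, -1)) = Mul(-4700351, Rational(1, 3052806)) = Rational(-4700351, 3052806)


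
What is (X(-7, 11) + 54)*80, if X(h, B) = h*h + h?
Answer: 7680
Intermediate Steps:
X(h, B) = h + h² (X(h, B) = h² + h = h + h²)
(X(-7, 11) + 54)*80 = (-7*(1 - 7) + 54)*80 = (-7*(-6) + 54)*80 = (42 + 54)*80 = 96*80 = 7680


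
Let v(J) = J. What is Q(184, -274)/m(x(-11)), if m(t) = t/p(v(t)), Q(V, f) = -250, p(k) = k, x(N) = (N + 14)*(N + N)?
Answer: -250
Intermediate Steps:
x(N) = 2*N*(14 + N) (x(N) = (14 + N)*(2*N) = 2*N*(14 + N))
m(t) = 1 (m(t) = t/t = 1)
Q(184, -274)/m(x(-11)) = -250/1 = -250*1 = -250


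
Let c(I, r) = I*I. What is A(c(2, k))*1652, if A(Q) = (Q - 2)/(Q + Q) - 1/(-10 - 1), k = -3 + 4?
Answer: 6195/11 ≈ 563.18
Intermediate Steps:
k = 1
c(I, r) = I**2
A(Q) = 1/11 + (-2 + Q)/(2*Q) (A(Q) = (-2 + Q)/((2*Q)) - 1/(-11) = (-2 + Q)*(1/(2*Q)) - 1*(-1/11) = (-2 + Q)/(2*Q) + 1/11 = 1/11 + (-2 + Q)/(2*Q))
A(c(2, k))*1652 = (13/22 - 1/(2**2))*1652 = (13/22 - 1/4)*1652 = (15/44)*1652 = 6195/11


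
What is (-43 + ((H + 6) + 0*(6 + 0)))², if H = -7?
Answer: 1936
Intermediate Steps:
(-43 + ((H + 6) + 0*(6 + 0)))² = (-43 + ((-7 + 6) + 0*(6 + 0)))² = (-43 + (-1 + 0*6))² = (-43 + (-1 + 0))² = (-43 - 1)² = (-44)² = 1936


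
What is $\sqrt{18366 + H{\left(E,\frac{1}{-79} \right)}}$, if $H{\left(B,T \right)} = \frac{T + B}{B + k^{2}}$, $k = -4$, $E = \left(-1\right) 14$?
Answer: $\frac{\sqrt{458313918}}{158} \approx 135.5$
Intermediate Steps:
$E = -14$
$H{\left(B,T \right)} = \frac{B + T}{16 + B}$ ($H{\left(B,T \right)} = \frac{T + B}{B + \left(-4\right)^{2}} = \frac{B + T}{B + 16} = \frac{B + T}{16 + B}$)
$\sqrt{18366 + H{\left(E,\frac{1}{-79} \right)}} = \sqrt{18366 + \frac{-14 + \frac{1}{-79}}{16 - 14}} = \sqrt{18366 + \frac{-14 - \frac{1}{79}}{2}} = \sqrt{18366 + \frac{1}{2} \left(- \frac{1107}{79}\right)} = \sqrt{18366 - \frac{1107}{158}} = \sqrt{\frac{2900721}{158}} = \frac{\sqrt{458313918}}{158}$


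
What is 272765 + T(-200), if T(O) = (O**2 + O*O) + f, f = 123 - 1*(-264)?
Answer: 353152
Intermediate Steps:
f = 387 (f = 123 + 264 = 387)
T(O) = 387 + 2*O**2 (T(O) = (O**2 + O*O) + 387 = (O**2 + O**2) + 387 = 2*O**2 + 387 = 387 + 2*O**2)
272765 + T(-200) = 272765 + (387 + 2*(-200)**2) = 272765 + (387 + 2*40000) = 272765 + (387 + 80000) = 272765 + 80387 = 353152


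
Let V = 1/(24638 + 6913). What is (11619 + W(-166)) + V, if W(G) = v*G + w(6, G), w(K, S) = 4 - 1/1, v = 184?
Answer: -597008021/31551 ≈ -18922.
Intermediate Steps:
V = 1/31551 ≈ 3.1695e-5
w(K, S) = 3 (w(K, S) = 4 - 1*1 = 4 - 1 = 3)
W(G) = 3 + 184*G (W(G) = 184*G + 3 = 3 + 184*G)
(11619 + W(-166)) + V = (11619 + (3 + 184*(-166))) + 1/31551 = (11619 + (3 - 30544)) + 1/31551 = (11619 - 30541) + 1/31551 = -18922 + 1/31551 = -597008021/31551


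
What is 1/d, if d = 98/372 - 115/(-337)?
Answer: 62682/37903 ≈ 1.6537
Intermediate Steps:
d = 37903/62682 (d = 98*(1/372) - 115*(-1/337) = 49/186 + 115/337 = 37903/62682 ≈ 0.60469)
1/d = 1/(37903/62682) = 62682/37903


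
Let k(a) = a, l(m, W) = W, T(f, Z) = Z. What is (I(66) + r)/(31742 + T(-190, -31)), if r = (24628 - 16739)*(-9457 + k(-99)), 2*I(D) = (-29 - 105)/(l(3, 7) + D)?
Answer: -5503271799/2314903 ≈ -2377.3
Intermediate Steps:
I(D) = -67/(7 + D) (I(D) = ((-29 - 105)/(7 + D))/2 = (-134/(7 + D))/2 = -67/(7 + D))
r = -75387284 (r = (24628 - 16739)*(-9457 - 99) = 7889*(-9556) = -75387284)
(I(66) + r)/(31742 + T(-190, -31)) = (-67/(7 + 66) - 75387284)/(31742 - 31) = (-67/73 - 75387284)/31711 = (-67*1/73 - 75387284)*(1/31711) = (-67/73 - 75387284)*(1/31711) = -5503271799/73*1/31711 = -5503271799/2314903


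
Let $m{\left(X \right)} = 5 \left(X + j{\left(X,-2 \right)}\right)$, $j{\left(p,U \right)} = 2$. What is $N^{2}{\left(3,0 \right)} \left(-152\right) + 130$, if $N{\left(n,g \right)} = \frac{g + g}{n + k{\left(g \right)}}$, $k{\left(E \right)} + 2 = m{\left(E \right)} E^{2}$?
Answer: $130$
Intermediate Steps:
$m{\left(X \right)} = 10 + 5 X$ ($m{\left(X \right)} = 5 \left(X + 2\right) = 5 \left(2 + X\right) = 10 + 5 X$)
$k{\left(E \right)} = -2 + E^{2} \left(10 + 5 E\right)$ ($k{\left(E \right)} = -2 + \left(10 + 5 E\right) E^{2} = -2 + E^{2} \left(10 + 5 E\right)$)
$N{\left(n,g \right)} = \frac{2 g}{-2 + n + 5 g^{2} \left(2 + g\right)}$ ($N{\left(n,g \right)} = \frac{g + g}{n + \left(-2 + 5 g^{2} \left(2 + g\right)\right)} = \frac{2 g}{-2 + n + 5 g^{2} \left(2 + g\right)}$)
$N^{2}{\left(3,0 \right)} \left(-152\right) + 130 = \left(2 \cdot 0 \frac{1}{-2 + 3 + 5 \cdot 0^{2} \left(2 + 0\right)}\right)^{2} \left(-152\right) + 130 = \left(2 \cdot 0 \frac{1}{-2 + 3 + 5 \cdot 0 \cdot 2}\right)^{2} \left(-152\right) + 130 = \left(2 \cdot 0 \frac{1}{-2 + 3 + 0}\right)^{2} \left(-152\right) + 130 = \left(2 \cdot 0 \cdot 1^{-1}\right)^{2} \left(-152\right) + 130 = \left(2 \cdot 0 \cdot 1\right)^{2} \left(-152\right) + 130 = 0^{2} \left(-152\right) + 130 = 0 \left(-152\right) + 130 = 0 + 130 = 130$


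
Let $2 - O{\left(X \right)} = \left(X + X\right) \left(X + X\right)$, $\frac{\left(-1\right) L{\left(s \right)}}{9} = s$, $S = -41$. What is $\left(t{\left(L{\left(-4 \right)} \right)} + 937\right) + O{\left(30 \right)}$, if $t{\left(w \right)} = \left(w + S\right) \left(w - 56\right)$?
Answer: $-2561$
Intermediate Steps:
$L{\left(s \right)} = - 9 s$
$O{\left(X \right)} = 2 - 4 X^{2}$ ($O{\left(X \right)} = 2 - \left(X + X\right) \left(X + X\right) = 2 - 2 X 2 X = 2 - 4 X^{2}$)
$t{\left(w \right)} = \left(-56 + w\right) \left(-41 + w\right)$ ($t{\left(w \right)} = \left(w - 41\right) \left(w - 56\right) = \left(-41 + w\right) \left(-56 + w\right) = \left(-56 + w\right) \left(-41 + w\right)$)
$\left(t{\left(L{\left(-4 \right)} \right)} + 937\right) + O{\left(30 \right)} = \left(\left(2296 + \left(\left(-9\right) \left(-4\right)\right)^{2} - 97 \left(\left(-9\right) \left(-4\right)\right)\right) + 937\right) + \left(2 - 4 \cdot 30^{2}\right) = \left(\left(2296 + 36^{2} - 3492\right) + 937\right) + \left(2 - 3600\right) = \left(\left(2296 + 1296 - 3492\right) + 937\right) + \left(2 - 3600\right) = \left(100 + 937\right) - 3598 = 1037 - 3598 = -2561$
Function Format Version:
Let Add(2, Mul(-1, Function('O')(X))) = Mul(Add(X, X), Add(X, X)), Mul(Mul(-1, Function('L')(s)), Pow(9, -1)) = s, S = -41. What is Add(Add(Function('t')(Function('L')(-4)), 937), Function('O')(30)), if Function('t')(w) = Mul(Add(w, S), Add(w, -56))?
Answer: -2561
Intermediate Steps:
Function('L')(s) = Mul(-9, s)
Function('O')(X) = Add(2, Mul(-4, Pow(X, 2))) (Function('O')(X) = Add(2, Mul(-1, Mul(Add(X, X), Add(X, X)))) = Add(2, Mul(-1, Mul(Mul(2, X), Mul(2, X)))) = Add(2, Mul(-1, Mul(4, Pow(X, 2)))) = Add(2, Mul(-4, Pow(X, 2))))
Function('t')(w) = Mul(Add(-56, w), Add(-41, w)) (Function('t')(w) = Mul(Add(w, -41), Add(w, -56)) = Mul(Add(-41, w), Add(-56, w)) = Mul(Add(-56, w), Add(-41, w)))
Add(Add(Function('t')(Function('L')(-4)), 937), Function('O')(30)) = Add(Add(Add(2296, Pow(Mul(-9, -4), 2), Mul(-97, Mul(-9, -4))), 937), Add(2, Mul(-4, Pow(30, 2)))) = Add(Add(Add(2296, Pow(36, 2), Mul(-97, 36)), 937), Add(2, Mul(-4, 900))) = Add(Add(Add(2296, 1296, -3492), 937), Add(2, -3600)) = Add(Add(100, 937), -3598) = Add(1037, -3598) = -2561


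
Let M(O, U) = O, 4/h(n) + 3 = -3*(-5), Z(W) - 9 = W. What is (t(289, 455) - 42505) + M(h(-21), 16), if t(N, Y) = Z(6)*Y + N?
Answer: -106172/3 ≈ -35391.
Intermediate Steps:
Z(W) = 9 + W
t(N, Y) = N + 15*Y (t(N, Y) = (9 + 6)*Y + N = 15*Y + N = N + 15*Y)
h(n) = ⅓ (h(n) = 4/(-3 - 3*(-5)) = 4/(-3 + 15) = 4/12 = 4*(1/12) = ⅓)
(t(289, 455) - 42505) + M(h(-21), 16) = ((289 + 15*455) - 42505) + ⅓ = ((289 + 6825) - 42505) + ⅓ = (7114 - 42505) + ⅓ = -35391 + ⅓ = -106172/3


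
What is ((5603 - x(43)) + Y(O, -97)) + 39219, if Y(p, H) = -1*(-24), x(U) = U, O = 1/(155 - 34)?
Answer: 44803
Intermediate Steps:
O = 1/121 ≈ 0.0082645
Y(p, H) = 24
((5603 - x(43)) + Y(O, -97)) + 39219 = ((5603 - 1*43) + 24) + 39219 = ((5603 - 43) + 24) + 39219 = (5560 + 24) + 39219 = 5584 + 39219 = 44803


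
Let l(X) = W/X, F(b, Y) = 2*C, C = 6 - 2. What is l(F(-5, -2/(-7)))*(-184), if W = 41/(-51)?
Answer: 943/51 ≈ 18.490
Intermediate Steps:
C = 4
W = -41/51 (W = 41*(-1/51) = -41/51 ≈ -0.80392)
F(b, Y) = 8 (F(b, Y) = 2*4 = 8)
l(X) = -41/(51*X)
l(F(-5, -2/(-7)))*(-184) = -41/51/8*(-184) = -41/51*⅛*(-184) = -41/408*(-184) = 943/51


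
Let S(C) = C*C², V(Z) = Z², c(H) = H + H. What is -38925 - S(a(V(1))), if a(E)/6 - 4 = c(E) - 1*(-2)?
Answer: -149517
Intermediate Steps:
c(H) = 2*H
a(E) = 36 + 12*E (a(E) = 24 + 6*(2*E - 1*(-2)) = 24 + 6*(2*E + 2) = 24 + 6*(2 + 2*E) = 24 + (12 + 12*E) = 36 + 12*E)
S(C) = C³
-38925 - S(a(V(1))) = -38925 - (36 + 12*1²)³ = -38925 - (36 + 12*1)³ = -38925 - (36 + 12)³ = -38925 - 1*48³ = -38925 - 1*110592 = -38925 - 110592 = -149517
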